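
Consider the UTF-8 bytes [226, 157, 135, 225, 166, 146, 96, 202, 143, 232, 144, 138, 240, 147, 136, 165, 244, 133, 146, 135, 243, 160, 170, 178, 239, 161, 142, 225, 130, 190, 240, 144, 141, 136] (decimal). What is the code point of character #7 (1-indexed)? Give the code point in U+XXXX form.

U+105487

Offset 0: leading byte 0xE2 = 11100010 → 3-byte char #1 = E2 9D 87.
Offset 3: leading byte 0xE1 = 11100001 → 3-byte char #2 = E1 A6 92.
Offset 6: leading byte 0x60 = 01100000 → 1-byte char #3 = 60.
Offset 7: leading byte 0xCA = 11001010 → 2-byte char #4 = CA 8F.
Offset 9: leading byte 0xE8 = 11101000 → 3-byte char #5 = E8 90 8A.
Offset 12: leading byte 0xF0 = 11110000 → 4-byte char #6 = F0 93 88 A5.
Offset 16: leading byte 0xF4 = 11110100 → 4-byte char #7 = F4 85 92 87.
Leading byte 0xF4 = 11110100 matches 11110xxx → 4-byte sequence.
Byte 1: 0xF4 = 11110100, payload 100 (3 bits).
Byte 2: 0x85 = 10000101 (10xxxxxx ✓), payload 000101.
Byte 3: 0x92 = 10010010 (10xxxxxx ✓), payload 010010.
Byte 4: 0x87 = 10000111 (10xxxxxx ✓), payload 000111.
Concatenate: 100000101010010000111 = 0x105487 (21 bits → U+105487).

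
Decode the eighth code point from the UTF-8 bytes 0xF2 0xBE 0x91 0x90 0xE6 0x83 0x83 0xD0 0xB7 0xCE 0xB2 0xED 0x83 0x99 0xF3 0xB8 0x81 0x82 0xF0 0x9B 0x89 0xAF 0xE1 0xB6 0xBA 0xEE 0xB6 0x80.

U+1DBA

Offset 0: leading byte 0xF2 = 11110010 → 4-byte char #1 = F2 BE 91 90.
Offset 4: leading byte 0xE6 = 11100110 → 3-byte char #2 = E6 83 83.
Offset 7: leading byte 0xD0 = 11010000 → 2-byte char #3 = D0 B7.
Offset 9: leading byte 0xCE = 11001110 → 2-byte char #4 = CE B2.
Offset 11: leading byte 0xED = 11101101 → 3-byte char #5 = ED 83 99.
Offset 14: leading byte 0xF3 = 11110011 → 4-byte char #6 = F3 B8 81 82.
Offset 18: leading byte 0xF0 = 11110000 → 4-byte char #7 = F0 9B 89 AF.
Offset 22: leading byte 0xE1 = 11100001 → 3-byte char #8 = E1 B6 BA.
Leading byte 0xE1 = 11100001 matches 1110xxxx → 3-byte sequence.
Byte 1: 0xE1 = 11100001, payload 0001 (4 bits).
Byte 2: 0xB6 = 10110110 (10xxxxxx ✓), payload 110110.
Byte 3: 0xBA = 10111010 (10xxxxxx ✓), payload 111010.
Concatenate: 0001110110111010 = 0x1DBA (16 bits → U+1DBA).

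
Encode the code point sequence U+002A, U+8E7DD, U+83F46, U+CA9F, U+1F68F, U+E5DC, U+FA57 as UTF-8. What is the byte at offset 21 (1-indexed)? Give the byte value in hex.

1-indexed offset 21 is 0-indexed offset 20.
U+002A → 1-byte form 2A at offsets 0–0.
U+8E7DD → 4-byte form F2 8E 9F 9D at offsets 1–4.
U+83F46 → 4-byte form F2 83 BD 86 at offsets 5–8.
U+CA9F → 3-byte form EC AA 9F at offsets 9–11.
U+1F68F → 4-byte form F0 9F 9A 8F at offsets 12–15.
U+E5DC → 3-byte form EE 97 9C at offsets 16–18.
U+FA57 → 3-byte form EF A9 97 at offsets 19–21.
Offset 20 falls in char 7's range; it's byte 2 of EF A9 97 = 0xA9.

0xA9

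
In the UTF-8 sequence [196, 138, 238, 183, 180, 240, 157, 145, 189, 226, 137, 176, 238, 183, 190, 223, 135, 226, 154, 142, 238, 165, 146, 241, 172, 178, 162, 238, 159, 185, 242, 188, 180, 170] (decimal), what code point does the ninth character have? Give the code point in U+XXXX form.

Offset 0: leading byte 0xC4 = 11000100 → 2-byte char #1 = C4 8A.
Offset 2: leading byte 0xEE = 11101110 → 3-byte char #2 = EE B7 B4.
Offset 5: leading byte 0xF0 = 11110000 → 4-byte char #3 = F0 9D 91 BD.
Offset 9: leading byte 0xE2 = 11100010 → 3-byte char #4 = E2 89 B0.
Offset 12: leading byte 0xEE = 11101110 → 3-byte char #5 = EE B7 BE.
Offset 15: leading byte 0xDF = 11011111 → 2-byte char #6 = DF 87.
Offset 17: leading byte 0xE2 = 11100010 → 3-byte char #7 = E2 9A 8E.
Offset 20: leading byte 0xEE = 11101110 → 3-byte char #8 = EE A5 92.
Offset 23: leading byte 0xF1 = 11110001 → 4-byte char #9 = F1 AC B2 A2.
Leading byte 0xF1 = 11110001 matches 11110xxx → 4-byte sequence.
Byte 1: 0xF1 = 11110001, payload 001 (3 bits).
Byte 2: 0xAC = 10101100 (10xxxxxx ✓), payload 101100.
Byte 3: 0xB2 = 10110010 (10xxxxxx ✓), payload 110010.
Byte 4: 0xA2 = 10100010 (10xxxxxx ✓), payload 100010.
Concatenate: 001101100110010100010 = 0x6CCA2 (21 bits → U+6CCA2).

U+6CCA2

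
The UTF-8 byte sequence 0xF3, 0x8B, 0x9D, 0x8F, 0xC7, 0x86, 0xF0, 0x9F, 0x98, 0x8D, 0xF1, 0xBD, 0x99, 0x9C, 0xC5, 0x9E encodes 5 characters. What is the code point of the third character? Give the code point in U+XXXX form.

U+1F60D

Offset 0: leading byte 0xF3 = 11110011 → 4-byte char #1 = F3 8B 9D 8F.
Offset 4: leading byte 0xC7 = 11000111 → 2-byte char #2 = C7 86.
Offset 6: leading byte 0xF0 = 11110000 → 4-byte char #3 = F0 9F 98 8D.
Leading byte 0xF0 = 11110000 matches 11110xxx → 4-byte sequence.
Byte 1: 0xF0 = 11110000, payload 000 (3 bits).
Byte 2: 0x9F = 10011111 (10xxxxxx ✓), payload 011111.
Byte 3: 0x98 = 10011000 (10xxxxxx ✓), payload 011000.
Byte 4: 0x8D = 10001101 (10xxxxxx ✓), payload 001101.
Concatenate: 000011111011000001101 = 0x1F60D (21 bits → U+1F60D).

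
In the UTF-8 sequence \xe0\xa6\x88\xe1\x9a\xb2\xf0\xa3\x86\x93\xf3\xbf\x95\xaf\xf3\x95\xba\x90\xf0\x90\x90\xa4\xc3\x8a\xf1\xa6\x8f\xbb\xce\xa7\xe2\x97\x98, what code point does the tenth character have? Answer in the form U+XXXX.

U+25D8

Offset 0: leading byte 0xE0 = 11100000 → 3-byte char #1 = E0 A6 88.
Offset 3: leading byte 0xE1 = 11100001 → 3-byte char #2 = E1 9A B2.
Offset 6: leading byte 0xF0 = 11110000 → 4-byte char #3 = F0 A3 86 93.
Offset 10: leading byte 0xF3 = 11110011 → 4-byte char #4 = F3 BF 95 AF.
Offset 14: leading byte 0xF3 = 11110011 → 4-byte char #5 = F3 95 BA 90.
Offset 18: leading byte 0xF0 = 11110000 → 4-byte char #6 = F0 90 90 A4.
Offset 22: leading byte 0xC3 = 11000011 → 2-byte char #7 = C3 8A.
Offset 24: leading byte 0xF1 = 11110001 → 4-byte char #8 = F1 A6 8F BB.
Offset 28: leading byte 0xCE = 11001110 → 2-byte char #9 = CE A7.
Offset 30: leading byte 0xE2 = 11100010 → 3-byte char #10 = E2 97 98.
Leading byte 0xE2 = 11100010 matches 1110xxxx → 3-byte sequence.
Byte 1: 0xE2 = 11100010, payload 0010 (4 bits).
Byte 2: 0x97 = 10010111 (10xxxxxx ✓), payload 010111.
Byte 3: 0x98 = 10011000 (10xxxxxx ✓), payload 011000.
Concatenate: 0010010111011000 = 0x25D8 (16 bits → U+25D8).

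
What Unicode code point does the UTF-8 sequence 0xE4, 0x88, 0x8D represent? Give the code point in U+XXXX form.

U+420D

Leading byte 0xE4 = 11100100 matches 1110xxxx → 3-byte sequence.
Byte 1: 0xE4 = 11100100, payload 0100 (4 bits).
Byte 2: 0x88 = 10001000 (10xxxxxx ✓), payload 001000.
Byte 3: 0x8D = 10001101 (10xxxxxx ✓), payload 001101.
Concatenate: 0100001000001101 = 0x420D (16 bits → U+420D).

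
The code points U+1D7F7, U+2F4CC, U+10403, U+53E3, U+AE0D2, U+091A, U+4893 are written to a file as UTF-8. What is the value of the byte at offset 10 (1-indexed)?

1-indexed offset 10 is 0-indexed offset 9.
U+1D7F7 → 4-byte form F0 9D 9F B7 at offsets 0–3.
U+2F4CC → 4-byte form F0 AF 93 8C at offsets 4–7.
U+10403 → 4-byte form F0 90 90 83 at offsets 8–11.
Offset 9 falls in char 3's range; it's byte 2 of F0 90 90 83 = 0x90.

0x90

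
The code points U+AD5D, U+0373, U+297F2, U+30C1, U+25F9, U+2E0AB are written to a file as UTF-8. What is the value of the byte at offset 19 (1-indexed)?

1-indexed offset 19 is 0-indexed offset 18.
U+AD5D → 3-byte form EA B5 9D at offsets 0–2.
U+0373 → 2-byte form CD B3 at offsets 3–4.
U+297F2 → 4-byte form F0 A9 9F B2 at offsets 5–8.
U+30C1 → 3-byte form E3 83 81 at offsets 9–11.
U+25F9 → 3-byte form E2 97 B9 at offsets 12–14.
U+2E0AB → 4-byte form F0 AE 82 AB at offsets 15–18.
Offset 18 falls in char 6's range; it's byte 4 of F0 AE 82 AB = 0xAB.

0xAB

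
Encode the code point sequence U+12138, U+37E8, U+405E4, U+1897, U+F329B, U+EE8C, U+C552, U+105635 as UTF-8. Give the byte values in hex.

F0 92 84 B8 E3 9F A8 F1 80 97 A4 E1 A2 97 F3 B3 8A 9B EE BA 8C EC 95 92 F4 85 98 B5

U+12138: 4-byte form → F0 92 84 B8.
U+37E8: 3-byte form → E3 9F A8.
U+405E4: 4-byte form → F1 80 97 A4.
U+1897: 3-byte form → E1 A2 97.
U+F329B: 4-byte form → F3 B3 8A 9B.
U+EE8C: 3-byte form → EE BA 8C.
U+C552: 3-byte form → EC 95 92.
U+105635: 4-byte form → F4 85 98 B5.
Concatenated (28 bytes): F0 92 84 B8 E3 9F A8 F1 80 97 A4 E1 A2 97 F3 B3 8A 9B EE BA 8C EC 95 92 F4 85 98 B5.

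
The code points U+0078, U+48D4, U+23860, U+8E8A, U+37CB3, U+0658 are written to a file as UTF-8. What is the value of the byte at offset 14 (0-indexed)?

0xB3

U+0078 → 1-byte form 78 at offsets 0–0.
U+48D4 → 3-byte form E4 A3 94 at offsets 1–3.
U+23860 → 4-byte form F0 A3 A1 A0 at offsets 4–7.
U+8E8A → 3-byte form E8 BA 8A at offsets 8–10.
U+37CB3 → 4-byte form F0 B7 B2 B3 at offsets 11–14.
Offset 14 falls in char 5's range; it's byte 4 of F0 B7 B2 B3 = 0xB3.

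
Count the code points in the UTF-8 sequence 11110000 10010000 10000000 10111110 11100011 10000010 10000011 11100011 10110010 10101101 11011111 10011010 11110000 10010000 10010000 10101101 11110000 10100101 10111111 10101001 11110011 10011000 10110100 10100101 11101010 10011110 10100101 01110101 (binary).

Byte at offset 0: 0xF0 = 11110000 → 4-byte char (#1). Advance 4.
Byte at offset 4: 0xE3 = 11100011 → 3-byte char (#2). Advance 3.
Byte at offset 7: 0xE3 = 11100011 → 3-byte char (#3). Advance 3.
Byte at offset 10: 0xDF = 11011111 → 2-byte char (#4). Advance 2.
Byte at offset 12: 0xF0 = 11110000 → 4-byte char (#5). Advance 4.
Byte at offset 16: 0xF0 = 11110000 → 4-byte char (#6). Advance 4.
Byte at offset 20: 0xF3 = 11110011 → 4-byte char (#7). Advance 4.
Byte at offset 24: 0xEA = 11101010 → 3-byte char (#8). Advance 3.
Byte at offset 27: 0x75 = 01110101 → 1-byte char (#9). Advance 1.
Reached end at offset 28 after 9 code points.

9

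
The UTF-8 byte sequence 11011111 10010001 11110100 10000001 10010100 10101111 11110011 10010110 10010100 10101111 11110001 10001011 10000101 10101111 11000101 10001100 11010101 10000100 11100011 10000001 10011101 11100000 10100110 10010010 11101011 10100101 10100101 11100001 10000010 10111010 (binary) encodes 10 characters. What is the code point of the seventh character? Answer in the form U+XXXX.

Offset 0: leading byte 0xDF = 11011111 → 2-byte char #1 = DF 91.
Offset 2: leading byte 0xF4 = 11110100 → 4-byte char #2 = F4 81 94 AF.
Offset 6: leading byte 0xF3 = 11110011 → 4-byte char #3 = F3 96 94 AF.
Offset 10: leading byte 0xF1 = 11110001 → 4-byte char #4 = F1 8B 85 AF.
Offset 14: leading byte 0xC5 = 11000101 → 2-byte char #5 = C5 8C.
Offset 16: leading byte 0xD5 = 11010101 → 2-byte char #6 = D5 84.
Offset 18: leading byte 0xE3 = 11100011 → 3-byte char #7 = E3 81 9D.
Leading byte 0xE3 = 11100011 matches 1110xxxx → 3-byte sequence.
Byte 1: 0xE3 = 11100011, payload 0011 (4 bits).
Byte 2: 0x81 = 10000001 (10xxxxxx ✓), payload 000001.
Byte 3: 0x9D = 10011101 (10xxxxxx ✓), payload 011101.
Concatenate: 0011000001011101 = 0x305D (16 bits → U+305D).

U+305D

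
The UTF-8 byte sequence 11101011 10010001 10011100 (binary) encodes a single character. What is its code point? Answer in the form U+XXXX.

U+B45C

Leading byte 0xEB = 11101011 matches 1110xxxx → 3-byte sequence.
Byte 1: 0xEB = 11101011, payload 1011 (4 bits).
Byte 2: 0x91 = 10010001 (10xxxxxx ✓), payload 010001.
Byte 3: 0x9C = 10011100 (10xxxxxx ✓), payload 011100.
Concatenate: 1011010001011100 = 0xB45C (16 bits → U+B45C).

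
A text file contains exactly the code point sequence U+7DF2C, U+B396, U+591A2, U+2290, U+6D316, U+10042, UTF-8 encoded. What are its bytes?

U+7DF2C: 4-byte form → F1 BD BC AC.
U+B396: 3-byte form → EB 8E 96.
U+591A2: 4-byte form → F1 99 86 A2.
U+2290: 3-byte form → E2 8A 90.
U+6D316: 4-byte form → F1 AD 8C 96.
U+10042: 4-byte form → F0 90 81 82.
Concatenated (22 bytes): F1 BD BC AC EB 8E 96 F1 99 86 A2 E2 8A 90 F1 AD 8C 96 F0 90 81 82.

F1 BD BC AC EB 8E 96 F1 99 86 A2 E2 8A 90 F1 AD 8C 96 F0 90 81 82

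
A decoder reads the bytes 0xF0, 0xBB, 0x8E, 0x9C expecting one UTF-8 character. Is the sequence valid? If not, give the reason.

Leading byte 0xF0 = 11110000 → 4-byte form.
Continuation bytes 0xBB=10111011, 0x8E=10001110, 0x9C=10011100 all match 10xxxxxx.
Decoded value 0x3B39C is ≥ 0x10000 (shortest form) and not a surrogate.

valid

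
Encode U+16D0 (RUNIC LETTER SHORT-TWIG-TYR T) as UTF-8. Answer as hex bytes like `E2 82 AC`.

U+16D0 = 0x16D0 = 5840 decimal. In range U+0800–U+FFFF → 3-byte form: 1110xxxx 10xxxxxx 10xxxxxx.
Binary (16 bits): 0001011011010000.
Split 4+6+6: 0001 | 011011 | 010000.
Byte 1: 11100001 = 0xE1.
Byte 2: 10011011 = 0x9B.
Byte 3: 10010000 = 0x90.

E1 9B 90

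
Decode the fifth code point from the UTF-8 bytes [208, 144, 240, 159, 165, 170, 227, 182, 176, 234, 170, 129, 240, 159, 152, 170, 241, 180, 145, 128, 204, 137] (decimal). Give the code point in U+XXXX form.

Offset 0: leading byte 0xD0 = 11010000 → 2-byte char #1 = D0 90.
Offset 2: leading byte 0xF0 = 11110000 → 4-byte char #2 = F0 9F A5 AA.
Offset 6: leading byte 0xE3 = 11100011 → 3-byte char #3 = E3 B6 B0.
Offset 9: leading byte 0xEA = 11101010 → 3-byte char #4 = EA AA 81.
Offset 12: leading byte 0xF0 = 11110000 → 4-byte char #5 = F0 9F 98 AA.
Leading byte 0xF0 = 11110000 matches 11110xxx → 4-byte sequence.
Byte 1: 0xF0 = 11110000, payload 000 (3 bits).
Byte 2: 0x9F = 10011111 (10xxxxxx ✓), payload 011111.
Byte 3: 0x98 = 10011000 (10xxxxxx ✓), payload 011000.
Byte 4: 0xAA = 10101010 (10xxxxxx ✓), payload 101010.
Concatenate: 000011111011000101010 = 0x1F62A (21 bits → U+1F62A).

U+1F62A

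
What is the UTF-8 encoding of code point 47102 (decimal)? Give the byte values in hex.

U+B7FE = 0xB7FE = 47102 decimal. In range U+0800–U+FFFF → 3-byte form: 1110xxxx 10xxxxxx 10xxxxxx.
Binary (16 bits): 1011011111111110.
Split 4+6+6: 1011 | 011111 | 111110.
Byte 1: 11101011 = 0xEB.
Byte 2: 10011111 = 0x9F.
Byte 3: 10111110 = 0xBE.

EB 9F BE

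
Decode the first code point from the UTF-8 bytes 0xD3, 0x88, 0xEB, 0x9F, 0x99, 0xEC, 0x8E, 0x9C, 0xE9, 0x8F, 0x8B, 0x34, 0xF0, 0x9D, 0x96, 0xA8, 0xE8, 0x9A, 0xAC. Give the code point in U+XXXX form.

U+04C8

Offset 0: leading byte 0xD3 = 11010011 → 2-byte char #1 = D3 88.
Leading byte 0xD3 = 11010011 matches 110xxxxx → 2-byte sequence.
Byte 1: 0xD3 = 11010011, payload 10011 (5 bits).
Byte 2: 0x88 = 10001000 (10xxxxxx ✓), payload 001000.
Concatenate: 10011001000 = 0x4C8 (11 bits → U+04C8).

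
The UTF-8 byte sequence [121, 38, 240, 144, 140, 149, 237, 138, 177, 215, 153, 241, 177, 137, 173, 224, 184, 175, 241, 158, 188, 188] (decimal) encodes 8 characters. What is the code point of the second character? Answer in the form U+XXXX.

U+0026

Offset 0: leading byte 0x79 = 01111001 → 1-byte char #1 = 79.
Offset 1: leading byte 0x26 = 00100110 → 1-byte char #2 = 26.
Leading byte 0x26 = 00100110 matches 0xxxxxxx → 1-byte sequence.
Byte 1: 0x26 = 00100110, payload 0100110 (7 bits).
Concatenate: 0100110 = 0x26 (7 bits → U+0026).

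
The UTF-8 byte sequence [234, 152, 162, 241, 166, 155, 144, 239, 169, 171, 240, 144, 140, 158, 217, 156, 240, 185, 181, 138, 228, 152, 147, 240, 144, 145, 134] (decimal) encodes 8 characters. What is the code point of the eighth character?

Offset 0: leading byte 0xEA = 11101010 → 3-byte char #1 = EA 98 A2.
Offset 3: leading byte 0xF1 = 11110001 → 4-byte char #2 = F1 A6 9B 90.
Offset 7: leading byte 0xEF = 11101111 → 3-byte char #3 = EF A9 AB.
Offset 10: leading byte 0xF0 = 11110000 → 4-byte char #4 = F0 90 8C 9E.
Offset 14: leading byte 0xD9 = 11011001 → 2-byte char #5 = D9 9C.
Offset 16: leading byte 0xF0 = 11110000 → 4-byte char #6 = F0 B9 B5 8A.
Offset 20: leading byte 0xE4 = 11100100 → 3-byte char #7 = E4 98 93.
Offset 23: leading byte 0xF0 = 11110000 → 4-byte char #8 = F0 90 91 86.
Leading byte 0xF0 = 11110000 matches 11110xxx → 4-byte sequence.
Byte 1: 0xF0 = 11110000, payload 000 (3 bits).
Byte 2: 0x90 = 10010000 (10xxxxxx ✓), payload 010000.
Byte 3: 0x91 = 10010001 (10xxxxxx ✓), payload 010001.
Byte 4: 0x86 = 10000110 (10xxxxxx ✓), payload 000110.
Concatenate: 000010000010001000110 = 0x10446 (21 bits → U+10446).

U+10446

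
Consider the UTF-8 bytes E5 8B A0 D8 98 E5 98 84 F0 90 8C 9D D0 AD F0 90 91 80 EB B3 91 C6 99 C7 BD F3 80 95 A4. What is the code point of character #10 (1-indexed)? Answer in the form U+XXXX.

Offset 0: leading byte 0xE5 = 11100101 → 3-byte char #1 = E5 8B A0.
Offset 3: leading byte 0xD8 = 11011000 → 2-byte char #2 = D8 98.
Offset 5: leading byte 0xE5 = 11100101 → 3-byte char #3 = E5 98 84.
Offset 8: leading byte 0xF0 = 11110000 → 4-byte char #4 = F0 90 8C 9D.
Offset 12: leading byte 0xD0 = 11010000 → 2-byte char #5 = D0 AD.
Offset 14: leading byte 0xF0 = 11110000 → 4-byte char #6 = F0 90 91 80.
Offset 18: leading byte 0xEB = 11101011 → 3-byte char #7 = EB B3 91.
Offset 21: leading byte 0xC6 = 11000110 → 2-byte char #8 = C6 99.
Offset 23: leading byte 0xC7 = 11000111 → 2-byte char #9 = C7 BD.
Offset 25: leading byte 0xF3 = 11110011 → 4-byte char #10 = F3 80 95 A4.
Leading byte 0xF3 = 11110011 matches 11110xxx → 4-byte sequence.
Byte 1: 0xF3 = 11110011, payload 011 (3 bits).
Byte 2: 0x80 = 10000000 (10xxxxxx ✓), payload 000000.
Byte 3: 0x95 = 10010101 (10xxxxxx ✓), payload 010101.
Byte 4: 0xA4 = 10100100 (10xxxxxx ✓), payload 100100.
Concatenate: 011000000010101100100 = 0xC0564 (21 bits → U+C0564).

U+C0564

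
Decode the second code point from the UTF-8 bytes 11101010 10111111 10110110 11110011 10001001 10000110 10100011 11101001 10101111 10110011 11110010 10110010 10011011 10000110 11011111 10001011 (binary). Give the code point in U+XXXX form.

U+C91A3

Offset 0: leading byte 0xEA = 11101010 → 3-byte char #1 = EA BF B6.
Offset 3: leading byte 0xF3 = 11110011 → 4-byte char #2 = F3 89 86 A3.
Leading byte 0xF3 = 11110011 matches 11110xxx → 4-byte sequence.
Byte 1: 0xF3 = 11110011, payload 011 (3 bits).
Byte 2: 0x89 = 10001001 (10xxxxxx ✓), payload 001001.
Byte 3: 0x86 = 10000110 (10xxxxxx ✓), payload 000110.
Byte 4: 0xA3 = 10100011 (10xxxxxx ✓), payload 100011.
Concatenate: 011001001000110100011 = 0xC91A3 (21 bits → U+C91A3).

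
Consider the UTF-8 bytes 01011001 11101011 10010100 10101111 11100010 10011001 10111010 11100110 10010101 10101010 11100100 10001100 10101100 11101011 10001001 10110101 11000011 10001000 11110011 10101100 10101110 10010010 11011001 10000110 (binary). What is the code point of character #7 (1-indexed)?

Offset 0: leading byte 0x59 = 01011001 → 1-byte char #1 = 59.
Offset 1: leading byte 0xEB = 11101011 → 3-byte char #2 = EB 94 AF.
Offset 4: leading byte 0xE2 = 11100010 → 3-byte char #3 = E2 99 BA.
Offset 7: leading byte 0xE6 = 11100110 → 3-byte char #4 = E6 95 AA.
Offset 10: leading byte 0xE4 = 11100100 → 3-byte char #5 = E4 8C AC.
Offset 13: leading byte 0xEB = 11101011 → 3-byte char #6 = EB 89 B5.
Offset 16: leading byte 0xC3 = 11000011 → 2-byte char #7 = C3 88.
Leading byte 0xC3 = 11000011 matches 110xxxxx → 2-byte sequence.
Byte 1: 0xC3 = 11000011, payload 00011 (5 bits).
Byte 2: 0x88 = 10001000 (10xxxxxx ✓), payload 001000.
Concatenate: 00011001000 = 0xC8 (11 bits → U+00C8).

U+00C8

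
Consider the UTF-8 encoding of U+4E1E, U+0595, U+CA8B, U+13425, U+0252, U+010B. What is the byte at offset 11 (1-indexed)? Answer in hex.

1-indexed offset 11 is 0-indexed offset 10.
U+4E1E → 3-byte form E4 B8 9E at offsets 0–2.
U+0595 → 2-byte form D6 95 at offsets 3–4.
U+CA8B → 3-byte form EC AA 8B at offsets 5–7.
U+13425 → 4-byte form F0 93 90 A5 at offsets 8–11.
Offset 10 falls in char 4's range; it's byte 3 of F0 93 90 A5 = 0x90.

0x90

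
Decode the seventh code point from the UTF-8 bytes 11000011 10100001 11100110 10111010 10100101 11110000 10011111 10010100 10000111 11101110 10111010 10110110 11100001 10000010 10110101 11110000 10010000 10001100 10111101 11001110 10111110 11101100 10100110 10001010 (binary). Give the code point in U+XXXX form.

U+03BE

Offset 0: leading byte 0xC3 = 11000011 → 2-byte char #1 = C3 A1.
Offset 2: leading byte 0xE6 = 11100110 → 3-byte char #2 = E6 BA A5.
Offset 5: leading byte 0xF0 = 11110000 → 4-byte char #3 = F0 9F 94 87.
Offset 9: leading byte 0xEE = 11101110 → 3-byte char #4 = EE BA B6.
Offset 12: leading byte 0xE1 = 11100001 → 3-byte char #5 = E1 82 B5.
Offset 15: leading byte 0xF0 = 11110000 → 4-byte char #6 = F0 90 8C BD.
Offset 19: leading byte 0xCE = 11001110 → 2-byte char #7 = CE BE.
Leading byte 0xCE = 11001110 matches 110xxxxx → 2-byte sequence.
Byte 1: 0xCE = 11001110, payload 01110 (5 bits).
Byte 2: 0xBE = 10111110 (10xxxxxx ✓), payload 111110.
Concatenate: 01110111110 = 0x3BE (11 bits → U+03BE).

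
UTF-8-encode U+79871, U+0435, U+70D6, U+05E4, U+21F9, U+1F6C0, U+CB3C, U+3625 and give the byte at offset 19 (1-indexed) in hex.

0xEC

1-indexed offset 19 is 0-indexed offset 18.
U+79871 → 4-byte form F1 B9 A1 B1 at offsets 0–3.
U+0435 → 2-byte form D0 B5 at offsets 4–5.
U+70D6 → 3-byte form E7 83 96 at offsets 6–8.
U+05E4 → 2-byte form D7 A4 at offsets 9–10.
U+21F9 → 3-byte form E2 87 B9 at offsets 11–13.
U+1F6C0 → 4-byte form F0 9F 9B 80 at offsets 14–17.
U+CB3C → 3-byte form EC AC BC at offsets 18–20.
Offset 18 falls in char 7's range; it's byte 1 of EC AC BC = 0xEC.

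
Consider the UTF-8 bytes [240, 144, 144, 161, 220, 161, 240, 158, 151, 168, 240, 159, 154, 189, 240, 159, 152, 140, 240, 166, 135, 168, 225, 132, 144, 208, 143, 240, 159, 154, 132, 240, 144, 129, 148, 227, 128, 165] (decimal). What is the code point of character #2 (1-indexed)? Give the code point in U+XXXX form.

U+0721

Offset 0: leading byte 0xF0 = 11110000 → 4-byte char #1 = F0 90 90 A1.
Offset 4: leading byte 0xDC = 11011100 → 2-byte char #2 = DC A1.
Leading byte 0xDC = 11011100 matches 110xxxxx → 2-byte sequence.
Byte 1: 0xDC = 11011100, payload 11100 (5 bits).
Byte 2: 0xA1 = 10100001 (10xxxxxx ✓), payload 100001.
Concatenate: 11100100001 = 0x721 (11 bits → U+0721).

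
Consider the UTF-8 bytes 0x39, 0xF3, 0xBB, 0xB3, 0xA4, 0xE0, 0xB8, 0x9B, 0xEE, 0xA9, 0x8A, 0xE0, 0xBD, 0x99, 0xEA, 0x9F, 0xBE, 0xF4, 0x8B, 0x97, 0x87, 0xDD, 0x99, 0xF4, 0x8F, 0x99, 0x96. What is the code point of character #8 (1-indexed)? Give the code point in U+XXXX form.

Offset 0: leading byte 0x39 = 00111001 → 1-byte char #1 = 39.
Offset 1: leading byte 0xF3 = 11110011 → 4-byte char #2 = F3 BB B3 A4.
Offset 5: leading byte 0xE0 = 11100000 → 3-byte char #3 = E0 B8 9B.
Offset 8: leading byte 0xEE = 11101110 → 3-byte char #4 = EE A9 8A.
Offset 11: leading byte 0xE0 = 11100000 → 3-byte char #5 = E0 BD 99.
Offset 14: leading byte 0xEA = 11101010 → 3-byte char #6 = EA 9F BE.
Offset 17: leading byte 0xF4 = 11110100 → 4-byte char #7 = F4 8B 97 87.
Offset 21: leading byte 0xDD = 11011101 → 2-byte char #8 = DD 99.
Leading byte 0xDD = 11011101 matches 110xxxxx → 2-byte sequence.
Byte 1: 0xDD = 11011101, payload 11101 (5 bits).
Byte 2: 0x99 = 10011001 (10xxxxxx ✓), payload 011001.
Concatenate: 11101011001 = 0x759 (11 bits → U+0759).

U+0759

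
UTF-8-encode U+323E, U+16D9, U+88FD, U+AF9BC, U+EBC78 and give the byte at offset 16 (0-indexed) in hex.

U+323E → 3-byte form E3 88 BE at offsets 0–2.
U+16D9 → 3-byte form E1 9B 99 at offsets 3–5.
U+88FD → 3-byte form E8 A3 BD at offsets 6–8.
U+AF9BC → 4-byte form F2 AF A6 BC at offsets 9–12.
U+EBC78 → 4-byte form F3 AB B1 B8 at offsets 13–16.
Offset 16 falls in char 5's range; it's byte 4 of F3 AB B1 B8 = 0xB8.

0xB8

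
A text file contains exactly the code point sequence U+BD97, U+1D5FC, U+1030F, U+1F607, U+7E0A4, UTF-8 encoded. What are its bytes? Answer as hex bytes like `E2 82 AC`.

U+BD97: 3-byte form → EB B6 97.
U+1D5FC: 4-byte form → F0 9D 97 BC.
U+1030F: 4-byte form → F0 90 8C 8F.
U+1F607: 4-byte form → F0 9F 98 87.
U+7E0A4: 4-byte form → F1 BE 82 A4.
Concatenated (19 bytes): EB B6 97 F0 9D 97 BC F0 90 8C 8F F0 9F 98 87 F1 BE 82 A4.

EB B6 97 F0 9D 97 BC F0 90 8C 8F F0 9F 98 87 F1 BE 82 A4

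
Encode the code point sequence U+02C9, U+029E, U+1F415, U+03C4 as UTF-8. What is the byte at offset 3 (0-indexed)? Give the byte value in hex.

0x9E

U+02C9 → 2-byte form CB 89 at offsets 0–1.
U+029E → 2-byte form CA 9E at offsets 2–3.
Offset 3 falls in char 2's range; it's byte 2 of CA 9E = 0x9E.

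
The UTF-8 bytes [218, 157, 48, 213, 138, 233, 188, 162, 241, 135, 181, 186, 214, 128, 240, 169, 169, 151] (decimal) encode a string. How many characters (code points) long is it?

Byte at offset 0: 0xDA = 11011010 → 2-byte char (#1). Advance 2.
Byte at offset 2: 0x30 = 00110000 → 1-byte char (#2). Advance 1.
Byte at offset 3: 0xD5 = 11010101 → 2-byte char (#3). Advance 2.
Byte at offset 5: 0xE9 = 11101001 → 3-byte char (#4). Advance 3.
Byte at offset 8: 0xF1 = 11110001 → 4-byte char (#5). Advance 4.
Byte at offset 12: 0xD6 = 11010110 → 2-byte char (#6). Advance 2.
Byte at offset 14: 0xF0 = 11110000 → 4-byte char (#7). Advance 4.
Reached end at offset 18 after 7 code points.

7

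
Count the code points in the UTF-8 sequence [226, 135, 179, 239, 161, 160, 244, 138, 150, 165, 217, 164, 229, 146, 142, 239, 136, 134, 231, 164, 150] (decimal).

Byte at offset 0: 0xE2 = 11100010 → 3-byte char (#1). Advance 3.
Byte at offset 3: 0xEF = 11101111 → 3-byte char (#2). Advance 3.
Byte at offset 6: 0xF4 = 11110100 → 4-byte char (#3). Advance 4.
Byte at offset 10: 0xD9 = 11011001 → 2-byte char (#4). Advance 2.
Byte at offset 12: 0xE5 = 11100101 → 3-byte char (#5). Advance 3.
Byte at offset 15: 0xEF = 11101111 → 3-byte char (#6). Advance 3.
Byte at offset 18: 0xE7 = 11100111 → 3-byte char (#7). Advance 3.
Reached end at offset 21 after 7 code points.

7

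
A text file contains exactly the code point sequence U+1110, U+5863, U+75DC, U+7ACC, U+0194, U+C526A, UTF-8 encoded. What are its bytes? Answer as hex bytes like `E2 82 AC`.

E1 84 90 E5 A1 A3 E7 97 9C E7 AB 8C C6 94 F3 85 89 AA

U+1110: 3-byte form → E1 84 90.
U+5863: 3-byte form → E5 A1 A3.
U+75DC: 3-byte form → E7 97 9C.
U+7ACC: 3-byte form → E7 AB 8C.
U+0194: 2-byte form → C6 94.
U+C526A: 4-byte form → F3 85 89 AA.
Concatenated (18 bytes): E1 84 90 E5 A1 A3 E7 97 9C E7 AB 8C C6 94 F3 85 89 AA.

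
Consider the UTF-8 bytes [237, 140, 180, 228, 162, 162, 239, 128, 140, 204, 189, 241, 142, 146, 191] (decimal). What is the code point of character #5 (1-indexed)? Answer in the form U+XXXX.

Offset 0: leading byte 0xED = 11101101 → 3-byte char #1 = ED 8C B4.
Offset 3: leading byte 0xE4 = 11100100 → 3-byte char #2 = E4 A2 A2.
Offset 6: leading byte 0xEF = 11101111 → 3-byte char #3 = EF 80 8C.
Offset 9: leading byte 0xCC = 11001100 → 2-byte char #4 = CC BD.
Offset 11: leading byte 0xF1 = 11110001 → 4-byte char #5 = F1 8E 92 BF.
Leading byte 0xF1 = 11110001 matches 11110xxx → 4-byte sequence.
Byte 1: 0xF1 = 11110001, payload 001 (3 bits).
Byte 2: 0x8E = 10001110 (10xxxxxx ✓), payload 001110.
Byte 3: 0x92 = 10010010 (10xxxxxx ✓), payload 010010.
Byte 4: 0xBF = 10111111 (10xxxxxx ✓), payload 111111.
Concatenate: 001001110010010111111 = 0x4E4BF (21 bits → U+4E4BF).

U+4E4BF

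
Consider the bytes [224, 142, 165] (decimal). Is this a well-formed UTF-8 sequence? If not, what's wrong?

Leading byte 0xE0 = 11100000 → 3-byte form.
Continuation bytes all match 10xxxxxx. Payload decodes to 0x3A5.
But 0x3A5 < 0x800, the minimum for a 3-byte sequence — this is an overlong encoding.

invalid (overlong encoding)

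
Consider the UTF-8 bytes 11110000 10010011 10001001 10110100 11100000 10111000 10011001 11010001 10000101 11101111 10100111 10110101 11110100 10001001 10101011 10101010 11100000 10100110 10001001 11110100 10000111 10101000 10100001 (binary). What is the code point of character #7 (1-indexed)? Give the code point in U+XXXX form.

U+107A21

Offset 0: leading byte 0xF0 = 11110000 → 4-byte char #1 = F0 93 89 B4.
Offset 4: leading byte 0xE0 = 11100000 → 3-byte char #2 = E0 B8 99.
Offset 7: leading byte 0xD1 = 11010001 → 2-byte char #3 = D1 85.
Offset 9: leading byte 0xEF = 11101111 → 3-byte char #4 = EF A7 B5.
Offset 12: leading byte 0xF4 = 11110100 → 4-byte char #5 = F4 89 AB AA.
Offset 16: leading byte 0xE0 = 11100000 → 3-byte char #6 = E0 A6 89.
Offset 19: leading byte 0xF4 = 11110100 → 4-byte char #7 = F4 87 A8 A1.
Leading byte 0xF4 = 11110100 matches 11110xxx → 4-byte sequence.
Byte 1: 0xF4 = 11110100, payload 100 (3 bits).
Byte 2: 0x87 = 10000111 (10xxxxxx ✓), payload 000111.
Byte 3: 0xA8 = 10101000 (10xxxxxx ✓), payload 101000.
Byte 4: 0xA1 = 10100001 (10xxxxxx ✓), payload 100001.
Concatenate: 100000111101000100001 = 0x107A21 (21 bits → U+107A21).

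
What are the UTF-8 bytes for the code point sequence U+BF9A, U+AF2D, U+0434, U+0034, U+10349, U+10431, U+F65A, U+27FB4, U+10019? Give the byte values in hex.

EB BE 9A EA BC AD D0 B4 34 F0 90 8D 89 F0 90 90 B1 EF 99 9A F0 A7 BE B4 F0 90 80 99

U+BF9A: 3-byte form → EB BE 9A.
U+AF2D: 3-byte form → EA BC AD.
U+0434: 2-byte form → D0 B4.
U+0034: 1-byte form → 34.
U+10349: 4-byte form → F0 90 8D 89.
U+10431: 4-byte form → F0 90 90 B1.
U+F65A: 3-byte form → EF 99 9A.
U+27FB4: 4-byte form → F0 A7 BE B4.
U+10019: 4-byte form → F0 90 80 99.
Concatenated (28 bytes): EB BE 9A EA BC AD D0 B4 34 F0 90 8D 89 F0 90 90 B1 EF 99 9A F0 A7 BE B4 F0 90 80 99.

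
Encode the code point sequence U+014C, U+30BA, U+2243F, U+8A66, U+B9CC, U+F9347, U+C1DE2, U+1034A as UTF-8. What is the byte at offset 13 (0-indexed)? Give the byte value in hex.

U+014C → 2-byte form C5 8C at offsets 0–1.
U+30BA → 3-byte form E3 82 BA at offsets 2–4.
U+2243F → 4-byte form F0 A2 90 BF at offsets 5–8.
U+8A66 → 3-byte form E8 A9 A6 at offsets 9–11.
U+B9CC → 3-byte form EB A7 8C at offsets 12–14.
Offset 13 falls in char 5's range; it's byte 2 of EB A7 8C = 0xA7.

0xA7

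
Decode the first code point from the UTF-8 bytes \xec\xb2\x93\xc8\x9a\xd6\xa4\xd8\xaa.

U+CC93

Offset 0: leading byte 0xEC = 11101100 → 3-byte char #1 = EC B2 93.
Leading byte 0xEC = 11101100 matches 1110xxxx → 3-byte sequence.
Byte 1: 0xEC = 11101100, payload 1100 (4 bits).
Byte 2: 0xB2 = 10110010 (10xxxxxx ✓), payload 110010.
Byte 3: 0x93 = 10010011 (10xxxxxx ✓), payload 010011.
Concatenate: 1100110010010011 = 0xCC93 (16 bits → U+CC93).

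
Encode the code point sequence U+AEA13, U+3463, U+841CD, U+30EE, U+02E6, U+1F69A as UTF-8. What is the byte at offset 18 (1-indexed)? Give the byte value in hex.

1-indexed offset 18 is 0-indexed offset 17.
U+AEA13 → 4-byte form F2 AE A8 93 at offsets 0–3.
U+3463 → 3-byte form E3 91 A3 at offsets 4–6.
U+841CD → 4-byte form F2 84 87 8D at offsets 7–10.
U+30EE → 3-byte form E3 83 AE at offsets 11–13.
U+02E6 → 2-byte form CB A6 at offsets 14–15.
U+1F69A → 4-byte form F0 9F 9A 9A at offsets 16–19.
Offset 17 falls in char 6's range; it's byte 2 of F0 9F 9A 9A = 0x9F.

0x9F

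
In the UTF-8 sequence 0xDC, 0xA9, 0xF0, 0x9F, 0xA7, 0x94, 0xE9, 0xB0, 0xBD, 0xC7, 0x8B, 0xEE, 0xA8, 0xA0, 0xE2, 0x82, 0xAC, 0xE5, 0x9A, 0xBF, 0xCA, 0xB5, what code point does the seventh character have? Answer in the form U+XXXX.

U+56BF

Offset 0: leading byte 0xDC = 11011100 → 2-byte char #1 = DC A9.
Offset 2: leading byte 0xF0 = 11110000 → 4-byte char #2 = F0 9F A7 94.
Offset 6: leading byte 0xE9 = 11101001 → 3-byte char #3 = E9 B0 BD.
Offset 9: leading byte 0xC7 = 11000111 → 2-byte char #4 = C7 8B.
Offset 11: leading byte 0xEE = 11101110 → 3-byte char #5 = EE A8 A0.
Offset 14: leading byte 0xE2 = 11100010 → 3-byte char #6 = E2 82 AC.
Offset 17: leading byte 0xE5 = 11100101 → 3-byte char #7 = E5 9A BF.
Leading byte 0xE5 = 11100101 matches 1110xxxx → 3-byte sequence.
Byte 1: 0xE5 = 11100101, payload 0101 (4 bits).
Byte 2: 0x9A = 10011010 (10xxxxxx ✓), payload 011010.
Byte 3: 0xBF = 10111111 (10xxxxxx ✓), payload 111111.
Concatenate: 0101011010111111 = 0x56BF (16 bits → U+56BF).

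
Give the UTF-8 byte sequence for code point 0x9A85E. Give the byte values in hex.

U+9A85E = 0x9A85E = 632926 decimal. In range U+10000–U+10FFFF → 4-byte form: 11110xxx 10xxxxxx 10xxxxxx 10xxxxxx.
Binary (21 bits): 010011010100001011110.
Split 3+6+6+6: 010 | 011010 | 100001 | 011110.
Byte 1: 11110010 = 0xF2.
Byte 2: 10011010 = 0x9A.
Byte 3: 10100001 = 0xA1.
Byte 4: 10011110 = 0x9E.

F2 9A A1 9E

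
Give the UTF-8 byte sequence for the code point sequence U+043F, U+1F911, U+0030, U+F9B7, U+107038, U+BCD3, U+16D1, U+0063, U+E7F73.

D0 BF F0 9F A4 91 30 EF A6 B7 F4 87 80 B8 EB B3 93 E1 9B 91 63 F3 A7 BD B3

U+043F: 2-byte form → D0 BF.
U+1F911: 4-byte form → F0 9F A4 91.
U+0030: 1-byte form → 30.
U+F9B7: 3-byte form → EF A6 B7.
U+107038: 4-byte form → F4 87 80 B8.
U+BCD3: 3-byte form → EB B3 93.
U+16D1: 3-byte form → E1 9B 91.
U+0063: 1-byte form → 63.
U+E7F73: 4-byte form → F3 A7 BD B3.
Concatenated (25 bytes): D0 BF F0 9F A4 91 30 EF A6 B7 F4 87 80 B8 EB B3 93 E1 9B 91 63 F3 A7 BD B3.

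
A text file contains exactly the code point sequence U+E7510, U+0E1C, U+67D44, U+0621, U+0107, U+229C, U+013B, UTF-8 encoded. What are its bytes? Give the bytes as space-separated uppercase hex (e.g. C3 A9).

F3 A7 94 90 E0 B8 9C F1 A7 B5 84 D8 A1 C4 87 E2 8A 9C C4 BB

U+E7510: 4-byte form → F3 A7 94 90.
U+0E1C: 3-byte form → E0 B8 9C.
U+67D44: 4-byte form → F1 A7 B5 84.
U+0621: 2-byte form → D8 A1.
U+0107: 2-byte form → C4 87.
U+229C: 3-byte form → E2 8A 9C.
U+013B: 2-byte form → C4 BB.
Concatenated (20 bytes): F3 A7 94 90 E0 B8 9C F1 A7 B5 84 D8 A1 C4 87 E2 8A 9C C4 BB.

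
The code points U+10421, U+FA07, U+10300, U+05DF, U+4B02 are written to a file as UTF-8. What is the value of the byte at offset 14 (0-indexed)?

0xAC

U+10421 → 4-byte form F0 90 90 A1 at offsets 0–3.
U+FA07 → 3-byte form EF A8 87 at offsets 4–6.
U+10300 → 4-byte form F0 90 8C 80 at offsets 7–10.
U+05DF → 2-byte form D7 9F at offsets 11–12.
U+4B02 → 3-byte form E4 AC 82 at offsets 13–15.
Offset 14 falls in char 5's range; it's byte 2 of E4 AC 82 = 0xAC.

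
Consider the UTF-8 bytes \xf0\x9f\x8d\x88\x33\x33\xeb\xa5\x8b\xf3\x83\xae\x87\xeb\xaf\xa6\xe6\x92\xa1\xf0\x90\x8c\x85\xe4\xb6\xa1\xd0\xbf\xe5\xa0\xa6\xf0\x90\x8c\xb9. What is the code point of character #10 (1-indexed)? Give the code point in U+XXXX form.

Offset 0: leading byte 0xF0 = 11110000 → 4-byte char #1 = F0 9F 8D 88.
Offset 4: leading byte 0x33 = 00110011 → 1-byte char #2 = 33.
Offset 5: leading byte 0x33 = 00110011 → 1-byte char #3 = 33.
Offset 6: leading byte 0xEB = 11101011 → 3-byte char #4 = EB A5 8B.
Offset 9: leading byte 0xF3 = 11110011 → 4-byte char #5 = F3 83 AE 87.
Offset 13: leading byte 0xEB = 11101011 → 3-byte char #6 = EB AF A6.
Offset 16: leading byte 0xE6 = 11100110 → 3-byte char #7 = E6 92 A1.
Offset 19: leading byte 0xF0 = 11110000 → 4-byte char #8 = F0 90 8C 85.
Offset 23: leading byte 0xE4 = 11100100 → 3-byte char #9 = E4 B6 A1.
Offset 26: leading byte 0xD0 = 11010000 → 2-byte char #10 = D0 BF.
Leading byte 0xD0 = 11010000 matches 110xxxxx → 2-byte sequence.
Byte 1: 0xD0 = 11010000, payload 10000 (5 bits).
Byte 2: 0xBF = 10111111 (10xxxxxx ✓), payload 111111.
Concatenate: 10000111111 = 0x43F (11 bits → U+043F).

U+043F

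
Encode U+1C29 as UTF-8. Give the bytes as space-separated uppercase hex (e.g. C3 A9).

E1 B0 A9

U+1C29 = 0x1C29 = 7209 decimal. In range U+0800–U+FFFF → 3-byte form: 1110xxxx 10xxxxxx 10xxxxxx.
Binary (16 bits): 0001110000101001.
Split 4+6+6: 0001 | 110000 | 101001.
Byte 1: 11100001 = 0xE1.
Byte 2: 10110000 = 0xB0.
Byte 3: 10101001 = 0xA9.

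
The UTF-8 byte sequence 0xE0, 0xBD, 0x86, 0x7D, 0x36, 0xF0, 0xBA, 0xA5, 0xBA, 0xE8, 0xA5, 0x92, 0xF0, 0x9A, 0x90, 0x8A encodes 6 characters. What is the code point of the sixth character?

Offset 0: leading byte 0xE0 = 11100000 → 3-byte char #1 = E0 BD 86.
Offset 3: leading byte 0x7D = 01111101 → 1-byte char #2 = 7D.
Offset 4: leading byte 0x36 = 00110110 → 1-byte char #3 = 36.
Offset 5: leading byte 0xF0 = 11110000 → 4-byte char #4 = F0 BA A5 BA.
Offset 9: leading byte 0xE8 = 11101000 → 3-byte char #5 = E8 A5 92.
Offset 12: leading byte 0xF0 = 11110000 → 4-byte char #6 = F0 9A 90 8A.
Leading byte 0xF0 = 11110000 matches 11110xxx → 4-byte sequence.
Byte 1: 0xF0 = 11110000, payload 000 (3 bits).
Byte 2: 0x9A = 10011010 (10xxxxxx ✓), payload 011010.
Byte 3: 0x90 = 10010000 (10xxxxxx ✓), payload 010000.
Byte 4: 0x8A = 10001010 (10xxxxxx ✓), payload 001010.
Concatenate: 000011010010000001010 = 0x1A40A (21 bits → U+1A40A).

U+1A40A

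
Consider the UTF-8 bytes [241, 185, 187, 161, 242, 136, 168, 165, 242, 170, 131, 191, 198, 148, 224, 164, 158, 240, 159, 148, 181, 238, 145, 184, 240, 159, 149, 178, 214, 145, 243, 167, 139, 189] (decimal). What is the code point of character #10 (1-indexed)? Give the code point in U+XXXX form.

Offset 0: leading byte 0xF1 = 11110001 → 4-byte char #1 = F1 B9 BB A1.
Offset 4: leading byte 0xF2 = 11110010 → 4-byte char #2 = F2 88 A8 A5.
Offset 8: leading byte 0xF2 = 11110010 → 4-byte char #3 = F2 AA 83 BF.
Offset 12: leading byte 0xC6 = 11000110 → 2-byte char #4 = C6 94.
Offset 14: leading byte 0xE0 = 11100000 → 3-byte char #5 = E0 A4 9E.
Offset 17: leading byte 0xF0 = 11110000 → 4-byte char #6 = F0 9F 94 B5.
Offset 21: leading byte 0xEE = 11101110 → 3-byte char #7 = EE 91 B8.
Offset 24: leading byte 0xF0 = 11110000 → 4-byte char #8 = F0 9F 95 B2.
Offset 28: leading byte 0xD6 = 11010110 → 2-byte char #9 = D6 91.
Offset 30: leading byte 0xF3 = 11110011 → 4-byte char #10 = F3 A7 8B BD.
Leading byte 0xF3 = 11110011 matches 11110xxx → 4-byte sequence.
Byte 1: 0xF3 = 11110011, payload 011 (3 bits).
Byte 2: 0xA7 = 10100111 (10xxxxxx ✓), payload 100111.
Byte 3: 0x8B = 10001011 (10xxxxxx ✓), payload 001011.
Byte 4: 0xBD = 10111101 (10xxxxxx ✓), payload 111101.
Concatenate: 011100111001011111101 = 0xE72FD (21 bits → U+E72FD).

U+E72FD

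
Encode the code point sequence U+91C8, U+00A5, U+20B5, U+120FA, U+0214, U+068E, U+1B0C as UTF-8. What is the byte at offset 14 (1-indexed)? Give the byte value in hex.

0x94

1-indexed offset 14 is 0-indexed offset 13.
U+91C8 → 3-byte form E9 87 88 at offsets 0–2.
U+00A5 → 2-byte form C2 A5 at offsets 3–4.
U+20B5 → 3-byte form E2 82 B5 at offsets 5–7.
U+120FA → 4-byte form F0 92 83 BA at offsets 8–11.
U+0214 → 2-byte form C8 94 at offsets 12–13.
Offset 13 falls in char 5's range; it's byte 2 of C8 94 = 0x94.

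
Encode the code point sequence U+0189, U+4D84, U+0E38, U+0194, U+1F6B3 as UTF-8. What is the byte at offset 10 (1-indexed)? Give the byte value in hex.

0x94

1-indexed offset 10 is 0-indexed offset 9.
U+0189 → 2-byte form C6 89 at offsets 0–1.
U+4D84 → 3-byte form E4 B6 84 at offsets 2–4.
U+0E38 → 3-byte form E0 B8 B8 at offsets 5–7.
U+0194 → 2-byte form C6 94 at offsets 8–9.
Offset 9 falls in char 4's range; it's byte 2 of C6 94 = 0x94.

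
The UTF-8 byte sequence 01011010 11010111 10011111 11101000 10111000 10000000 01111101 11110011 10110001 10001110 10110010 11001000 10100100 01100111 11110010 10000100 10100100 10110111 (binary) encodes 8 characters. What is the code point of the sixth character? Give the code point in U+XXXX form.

U+0224

Offset 0: leading byte 0x5A = 01011010 → 1-byte char #1 = 5A.
Offset 1: leading byte 0xD7 = 11010111 → 2-byte char #2 = D7 9F.
Offset 3: leading byte 0xE8 = 11101000 → 3-byte char #3 = E8 B8 80.
Offset 6: leading byte 0x7D = 01111101 → 1-byte char #4 = 7D.
Offset 7: leading byte 0xF3 = 11110011 → 4-byte char #5 = F3 B1 8E B2.
Offset 11: leading byte 0xC8 = 11001000 → 2-byte char #6 = C8 A4.
Leading byte 0xC8 = 11001000 matches 110xxxxx → 2-byte sequence.
Byte 1: 0xC8 = 11001000, payload 01000 (5 bits).
Byte 2: 0xA4 = 10100100 (10xxxxxx ✓), payload 100100.
Concatenate: 01000100100 = 0x224 (11 bits → U+0224).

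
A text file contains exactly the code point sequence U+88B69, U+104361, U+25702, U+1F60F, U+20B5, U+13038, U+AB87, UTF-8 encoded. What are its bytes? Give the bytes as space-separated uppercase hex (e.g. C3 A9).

F2 88 AD A9 F4 84 8D A1 F0 A5 9C 82 F0 9F 98 8F E2 82 B5 F0 93 80 B8 EA AE 87

U+88B69: 4-byte form → F2 88 AD A9.
U+104361: 4-byte form → F4 84 8D A1.
U+25702: 4-byte form → F0 A5 9C 82.
U+1F60F: 4-byte form → F0 9F 98 8F.
U+20B5: 3-byte form → E2 82 B5.
U+13038: 4-byte form → F0 93 80 B8.
U+AB87: 3-byte form → EA AE 87.
Concatenated (26 bytes): F2 88 AD A9 F4 84 8D A1 F0 A5 9C 82 F0 9F 98 8F E2 82 B5 F0 93 80 B8 EA AE 87.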